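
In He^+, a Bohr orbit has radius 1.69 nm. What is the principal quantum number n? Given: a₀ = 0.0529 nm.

r_n = n²a₀/Z ⇒ n² = rZ/a₀ = 1.69 × 2 / 0.0529 ≈ 63.89
n = 8

8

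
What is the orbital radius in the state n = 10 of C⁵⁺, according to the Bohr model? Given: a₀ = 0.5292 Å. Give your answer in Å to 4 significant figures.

r_n = n²a₀/Z = 10² × 0.5292 / 6
    = 100 × 0.5292 / 6 = 8.820 Å

8.820 Å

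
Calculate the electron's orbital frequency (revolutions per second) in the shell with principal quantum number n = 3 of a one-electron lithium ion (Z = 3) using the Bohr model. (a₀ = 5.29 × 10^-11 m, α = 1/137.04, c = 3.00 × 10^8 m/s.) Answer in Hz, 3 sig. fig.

r = n²a₀/Z = 1.59 × 10^-10 m, v = Zαc/n = 2.19 × 10^6 m/s
f = v/(2πr) = 2.20 × 10^15 Hz

2.20 × 10^15 Hz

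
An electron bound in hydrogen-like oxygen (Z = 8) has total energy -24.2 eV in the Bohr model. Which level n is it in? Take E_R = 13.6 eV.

6

E_n = −E_R Z²/n² ⇒ n² = E_R Z²/(−E_n) = 13.6 × 8² / 24.2 ≈ 35.97
n = 6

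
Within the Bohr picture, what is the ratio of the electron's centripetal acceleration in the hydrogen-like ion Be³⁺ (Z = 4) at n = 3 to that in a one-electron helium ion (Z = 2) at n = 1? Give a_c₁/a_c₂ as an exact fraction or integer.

a_c ∝ Z^3 · n^-4
a_c₁/a_c₂ = (4/2)^3 · (3/1)^-4 = 8/81

8/81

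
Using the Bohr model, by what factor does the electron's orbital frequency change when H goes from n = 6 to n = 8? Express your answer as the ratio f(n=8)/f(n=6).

27/64

f ∝ Z^2 · n^-3; with Z fixed, f ∝ n^-3.
f(n=8)/f(n=6) = (8/6)^-3 = 27/64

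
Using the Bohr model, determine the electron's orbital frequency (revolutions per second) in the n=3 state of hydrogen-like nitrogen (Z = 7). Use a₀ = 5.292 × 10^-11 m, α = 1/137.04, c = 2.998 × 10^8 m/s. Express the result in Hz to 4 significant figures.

r = n²a₀/Z = 6.804 × 10^-11 m, v = Zαc/n = 5.105 × 10^6 m/s
f = v/(2πr) = 1.194 × 10^16 Hz

1.194 × 10^16 Hz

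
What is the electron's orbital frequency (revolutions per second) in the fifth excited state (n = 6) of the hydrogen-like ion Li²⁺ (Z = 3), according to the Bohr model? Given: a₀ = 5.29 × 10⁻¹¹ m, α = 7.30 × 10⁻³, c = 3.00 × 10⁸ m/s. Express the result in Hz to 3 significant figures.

2.75 × 10¹⁴ Hz

r = n²a₀/Z = 6.35 × 10⁻¹⁰ m, v = Zαc/n = 1.09 × 10⁶ m/s
f = v/(2πr) = 2.75 × 10¹⁴ Hz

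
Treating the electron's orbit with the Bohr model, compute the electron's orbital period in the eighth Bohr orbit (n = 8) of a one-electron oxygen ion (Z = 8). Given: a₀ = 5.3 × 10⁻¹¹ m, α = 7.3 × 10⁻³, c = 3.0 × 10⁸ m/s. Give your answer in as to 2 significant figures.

1200 as

r = n²a₀/Z = 8²·5.3 × 10⁻¹¹/8 = 4.2 × 10⁻¹⁰ m
v = Zαc/n = 8·0.0073·3.0 × 10⁸/8 = 2.2 × 10⁶ m/s
T = 2πr/v = 1.2 × 10⁻¹⁵ s = 1200 as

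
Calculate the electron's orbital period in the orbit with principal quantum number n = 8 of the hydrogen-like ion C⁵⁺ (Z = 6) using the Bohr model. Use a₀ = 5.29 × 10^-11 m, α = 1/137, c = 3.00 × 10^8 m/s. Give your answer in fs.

2.16 fs

r = n²a₀/Z = 8²·5.29 × 10^-11/6 = 5.64 × 10^-10 m
v = Zαc/n = 6·0.00730·3.00 × 10^8/8 = 1.64 × 10^6 m/s
T = 2πr/v = 2.16 × 10^-15 s = 2.16 fs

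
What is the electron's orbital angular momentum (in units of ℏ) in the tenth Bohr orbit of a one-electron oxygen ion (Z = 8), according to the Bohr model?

L_n = nℏ, so L/ℏ = n = 10.

10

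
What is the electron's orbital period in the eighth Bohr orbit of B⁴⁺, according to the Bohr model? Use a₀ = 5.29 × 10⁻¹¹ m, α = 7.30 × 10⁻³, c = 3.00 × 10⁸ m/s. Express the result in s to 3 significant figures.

3.11 × 10⁻¹⁵ s

r = n²a₀/Z = 8²·5.29 × 10⁻¹¹/5 = 6.77 × 10⁻¹⁰ m
v = Zαc/n = 5·0.00730·3.00 × 10⁸/8 = 1.37 × 10⁶ m/s
T = 2πr/v = 3.11 × 10⁻¹⁵ s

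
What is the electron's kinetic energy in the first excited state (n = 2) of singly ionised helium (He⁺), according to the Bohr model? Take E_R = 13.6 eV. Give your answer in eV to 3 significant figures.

13.6 eV

For a Coulomb orbit the virial theorem gives K = −E_n.
E_n = −E_R·Z²/n², so K = E_R·Z²/n² = 13.6 × 2²/2² = 13.6 eV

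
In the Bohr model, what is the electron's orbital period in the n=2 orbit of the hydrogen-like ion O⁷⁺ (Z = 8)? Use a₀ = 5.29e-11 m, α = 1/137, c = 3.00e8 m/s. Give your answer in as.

r = n²a₀/Z = 2²·5.29e-11/8 = 2.65e-11 m
v = Zαc/n = 8·0.00730·3.00e8/2 = 8.76e6 m/s
T = 2πr/v = 1.90e-17 s = 19.0 as

19.0 as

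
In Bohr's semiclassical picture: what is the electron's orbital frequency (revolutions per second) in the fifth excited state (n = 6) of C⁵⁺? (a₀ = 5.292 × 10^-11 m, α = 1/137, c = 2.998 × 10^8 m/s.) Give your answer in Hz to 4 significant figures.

1.097 × 10^15 Hz

r = n²a₀/Z = 3.175 × 10^-10 m, v = Zαc/n = 2.188 × 10^6 m/s
f = v/(2πr) = 1.097 × 10^15 Hz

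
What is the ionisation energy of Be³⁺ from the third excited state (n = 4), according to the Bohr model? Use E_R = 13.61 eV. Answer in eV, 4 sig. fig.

E_n = −E_R·Z²/n² = −13.61 × 4²/4² eV = -13.61 eV
Ionisation energy = −E_n = 13.61 eV

13.61 eV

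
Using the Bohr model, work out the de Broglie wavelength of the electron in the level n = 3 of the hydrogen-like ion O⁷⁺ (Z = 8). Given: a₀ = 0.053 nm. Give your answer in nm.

0.12 nm

The Bohr quantisation condition is nλ = 2πr_n.
r_n = n²a₀/Z = 0.060 nm
λ = 2πr_n/n = 2π·0.060/3 = 0.12 nm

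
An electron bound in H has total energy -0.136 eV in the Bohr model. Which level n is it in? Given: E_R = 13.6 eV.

E_n = −E_R Z²/n² ⇒ n² = E_R Z²/(−E_n) = 13.6 × 1² / 0.136 ≈ 100.00
n = 10

10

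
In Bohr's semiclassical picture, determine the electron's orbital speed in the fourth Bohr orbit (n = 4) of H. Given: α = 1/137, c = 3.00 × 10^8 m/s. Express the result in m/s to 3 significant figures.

5.47 × 10^5 m/s

v_n = Zαc/n = 1 × 0.00730 × 3.00 × 10^8 / 4
    = 5.47 × 10^5 m/s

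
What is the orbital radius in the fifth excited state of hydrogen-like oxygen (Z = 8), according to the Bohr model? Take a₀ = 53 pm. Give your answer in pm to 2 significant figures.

240 pm

r_n = n²a₀/Z = 6² × 53 / 8
    = 36 × 53 / 8 = 240 pm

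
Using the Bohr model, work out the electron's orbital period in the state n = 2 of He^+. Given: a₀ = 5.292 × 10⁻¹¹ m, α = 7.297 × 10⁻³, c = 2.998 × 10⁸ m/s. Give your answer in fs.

0.3040 fs

r = n²a₀/Z = 2²·5.292 × 10⁻¹¹/2 = 1.058 × 10⁻¹⁰ m
v = Zαc/n = 2·0.007297·2.998 × 10⁸/2 = 2.188 × 10⁶ m/s
T = 2πr/v = 3.040 × 10⁻¹⁶ s = 0.3040 fs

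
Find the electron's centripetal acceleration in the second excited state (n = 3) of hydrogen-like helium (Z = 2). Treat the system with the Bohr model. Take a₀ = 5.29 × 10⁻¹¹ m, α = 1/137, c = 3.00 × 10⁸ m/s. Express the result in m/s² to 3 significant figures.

8.95 × 10²¹ m/s²

r = n²a₀/Z = 2.38 × 10⁻¹⁰ m, v = Zαc/n = 1.46 × 10⁶ m/s
a = v²/r = (1.46 × 10⁶)² / 2.38 × 10⁻¹⁰ = 8.95 × 10²¹ m/s²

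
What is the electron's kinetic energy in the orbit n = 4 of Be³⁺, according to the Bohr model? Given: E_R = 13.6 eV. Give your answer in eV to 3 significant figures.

13.6 eV

For a Coulomb orbit the virial theorem gives K = −E_n.
E_n = −E_R·Z²/n², so K = E_R·Z²/n² = 13.6 × 4²/4² = 13.6 eV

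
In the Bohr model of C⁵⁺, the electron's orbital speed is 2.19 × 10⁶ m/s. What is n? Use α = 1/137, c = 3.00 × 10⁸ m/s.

v_n = Zαc/n ⇒ n = Zαc/v = 6 × 0.00730 × 3.00 × 10⁸ / 2.19 × 10⁶ ≈ 6.00
n = 6

6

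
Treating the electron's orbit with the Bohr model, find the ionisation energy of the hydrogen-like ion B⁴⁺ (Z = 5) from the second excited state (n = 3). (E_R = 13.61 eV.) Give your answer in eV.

E_n = −E_R·Z²/n² = −13.61 × 5²/3² eV = -37.81 eV
Ionisation energy = −E_n = 37.81 eV

37.81 eV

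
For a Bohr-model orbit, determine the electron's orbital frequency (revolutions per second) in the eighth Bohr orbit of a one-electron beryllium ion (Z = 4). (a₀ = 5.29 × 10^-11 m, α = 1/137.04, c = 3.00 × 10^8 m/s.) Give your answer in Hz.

2.06 × 10^14 Hz

r = n²a₀/Z = 8.46 × 10^-10 m, v = Zαc/n = 1.09 × 10^6 m/s
f = v/(2πr) = 2.06 × 10^14 Hz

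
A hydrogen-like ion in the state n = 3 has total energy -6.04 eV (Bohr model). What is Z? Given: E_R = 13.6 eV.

E_n = −E_R Z²/n² ⇒ Z² = −E_n n²/E_R = 6.04 × 3² / 13.6 ≈ 4.00
Z = 2

2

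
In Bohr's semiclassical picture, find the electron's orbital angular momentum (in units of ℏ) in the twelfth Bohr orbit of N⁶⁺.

12

L_n = nℏ, so L/ℏ = n = 12.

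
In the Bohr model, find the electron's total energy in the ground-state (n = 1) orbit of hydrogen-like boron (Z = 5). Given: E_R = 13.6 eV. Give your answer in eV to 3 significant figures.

E_n = −E_R·Z²/n² = −13.6 × 5²/1² = -340 eV

-340 eV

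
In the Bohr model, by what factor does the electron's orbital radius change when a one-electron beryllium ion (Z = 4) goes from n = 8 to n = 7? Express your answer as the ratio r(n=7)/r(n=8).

49/64

r ∝ Z^-1 · n^2; with Z fixed, r ∝ n^2.
r(n=7)/r(n=8) = (7/8)^2 = 49/64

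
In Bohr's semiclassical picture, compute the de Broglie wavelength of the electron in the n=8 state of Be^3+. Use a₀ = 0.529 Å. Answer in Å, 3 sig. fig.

The Bohr quantisation condition is nλ = 2πr_n.
r_n = n²a₀/Z = 8.46 Å
λ = 2πr_n/n = 2π·8.46/8 = 6.65 Å

6.65 Å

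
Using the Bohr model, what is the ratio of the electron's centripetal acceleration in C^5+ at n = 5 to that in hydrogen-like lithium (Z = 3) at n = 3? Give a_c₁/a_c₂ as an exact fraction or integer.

a_c ∝ Z^3 · n^-4
a_c₁/a_c₂ = (6/3)^3 · (5/3)^-4 = 648/625

648/625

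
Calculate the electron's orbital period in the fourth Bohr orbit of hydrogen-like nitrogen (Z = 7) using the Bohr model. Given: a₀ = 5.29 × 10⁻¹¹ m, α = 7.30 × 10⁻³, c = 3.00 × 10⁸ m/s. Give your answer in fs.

r = n²a₀/Z = 4²·5.29 × 10⁻¹¹/7 = 1.21 × 10⁻¹⁰ m
v = Zαc/n = 7·0.00730·3.00 × 10⁸/4 = 3.83 × 10⁶ m/s
T = 2πr/v = 1.98 × 10⁻¹⁶ s = 0.198 fs

0.198 fs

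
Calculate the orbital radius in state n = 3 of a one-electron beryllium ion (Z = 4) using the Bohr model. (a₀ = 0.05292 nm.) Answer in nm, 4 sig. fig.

0.1191 nm

r_n = n²a₀/Z = 3² × 0.05292 / 4
    = 9 × 0.05292 / 4 = 0.1191 nm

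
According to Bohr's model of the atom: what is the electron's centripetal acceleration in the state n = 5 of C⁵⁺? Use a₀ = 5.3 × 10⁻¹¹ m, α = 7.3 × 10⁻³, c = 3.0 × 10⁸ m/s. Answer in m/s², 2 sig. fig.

r = n²a₀/Z = 2.2 × 10⁻¹⁰ m, v = Zαc/n = 2.6 × 10⁶ m/s
a = v²/r = (2.6 × 10⁶)² / 2.2 × 10⁻¹⁰ = 3.1 × 10²² m/s²

3.1 × 10²² m/s²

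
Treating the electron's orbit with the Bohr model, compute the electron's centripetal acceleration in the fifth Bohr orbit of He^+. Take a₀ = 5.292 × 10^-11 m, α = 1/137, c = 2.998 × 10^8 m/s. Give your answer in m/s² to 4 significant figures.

1.158 × 10^21 m/s²

r = n²a₀/Z = 6.615 × 10^-10 m, v = Zαc/n = 8.753 × 10^5 m/s
a = v²/r = (8.753 × 10^5)² / 6.615 × 10^-10 = 1.158 × 10^21 m/s²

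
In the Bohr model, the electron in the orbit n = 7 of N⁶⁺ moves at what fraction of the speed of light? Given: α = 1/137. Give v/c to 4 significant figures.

0.007299

v_n = Zαc/n, so v/c = Zα/n = 7 × 0.007299 / 7 = 0.007299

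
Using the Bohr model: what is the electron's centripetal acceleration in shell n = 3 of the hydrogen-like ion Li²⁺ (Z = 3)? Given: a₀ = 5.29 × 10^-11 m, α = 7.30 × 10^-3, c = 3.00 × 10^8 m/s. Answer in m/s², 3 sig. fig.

r = n²a₀/Z = 1.59 × 10^-10 m, v = Zαc/n = 2.19 × 10^6 m/s
a = v²/r = (2.19 × 10^6)² / 1.59 × 10^-10 = 3.02 × 10^22 m/s²

3.02 × 10^22 m/s²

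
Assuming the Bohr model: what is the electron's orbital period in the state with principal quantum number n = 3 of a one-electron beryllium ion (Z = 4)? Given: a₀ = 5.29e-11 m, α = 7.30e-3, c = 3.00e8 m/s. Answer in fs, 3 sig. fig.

0.256 fs

r = n²a₀/Z = 3²·5.29e-11/4 = 1.19e-10 m
v = Zαc/n = 4·0.00730·3.00e8/3 = 2.92e6 m/s
T = 2πr/v = 2.56e-16 s = 0.256 fs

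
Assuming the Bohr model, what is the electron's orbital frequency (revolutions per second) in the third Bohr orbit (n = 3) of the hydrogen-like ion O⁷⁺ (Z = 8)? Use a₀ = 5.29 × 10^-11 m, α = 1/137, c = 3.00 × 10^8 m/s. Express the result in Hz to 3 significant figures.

r = n²a₀/Z = 5.95 × 10^-11 m, v = Zαc/n = 5.84 × 10^6 m/s
f = v/(2πr) = 1.56 × 10^16 Hz

1.56 × 10^16 Hz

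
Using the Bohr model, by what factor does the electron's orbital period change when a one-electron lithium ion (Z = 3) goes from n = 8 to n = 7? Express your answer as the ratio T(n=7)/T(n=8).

T ∝ Z^-2 · n^3; with Z fixed, T ∝ n^3.
T(n=7)/T(n=8) = (7/8)^3 = 343/512

343/512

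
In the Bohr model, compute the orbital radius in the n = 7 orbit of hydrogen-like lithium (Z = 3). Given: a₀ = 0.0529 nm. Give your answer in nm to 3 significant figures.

r_n = n²a₀/Z = 7² × 0.0529 / 3
    = 49 × 0.0529 / 3 = 0.864 nm

0.864 nm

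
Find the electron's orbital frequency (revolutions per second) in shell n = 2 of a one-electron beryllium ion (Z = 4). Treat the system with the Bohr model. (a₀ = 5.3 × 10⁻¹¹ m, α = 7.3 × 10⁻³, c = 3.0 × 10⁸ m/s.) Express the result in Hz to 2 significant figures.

r = n²a₀/Z = 5.3 × 10⁻¹¹ m, v = Zαc/n = 4.4 × 10⁶ m/s
f = v/(2πr) = 1.3 × 10¹⁶ Hz

1.3 × 10¹⁶ Hz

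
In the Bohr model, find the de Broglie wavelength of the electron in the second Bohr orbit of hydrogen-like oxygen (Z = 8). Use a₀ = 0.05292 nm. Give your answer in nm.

The Bohr quantisation condition is nλ = 2πr_n.
r_n = n²a₀/Z = 0.02646 nm
λ = 2πr_n/n = 2π·0.02646/2 = 0.08313 nm

0.08313 nm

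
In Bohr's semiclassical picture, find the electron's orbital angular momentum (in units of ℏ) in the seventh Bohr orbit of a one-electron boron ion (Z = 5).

L_n = nℏ, so L/ℏ = n = 7.

7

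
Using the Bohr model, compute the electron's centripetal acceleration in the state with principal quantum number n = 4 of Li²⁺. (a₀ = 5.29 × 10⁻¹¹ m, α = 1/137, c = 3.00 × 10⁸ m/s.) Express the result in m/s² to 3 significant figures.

r = n²a₀/Z = 2.82 × 10⁻¹⁰ m, v = Zαc/n = 1.64 × 10⁶ m/s
a = v²/r = (1.64 × 10⁶)² / 2.82 × 10⁻¹⁰ = 9.56 × 10²¹ m/s²

9.56 × 10²¹ m/s²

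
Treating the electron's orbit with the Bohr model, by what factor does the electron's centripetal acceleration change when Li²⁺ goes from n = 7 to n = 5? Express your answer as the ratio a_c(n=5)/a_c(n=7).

a_c ∝ Z^3 · n^-4; with Z fixed, a_c ∝ n^-4.
a_c(n=5)/a_c(n=7) = (5/7)^-4 = 2401/625

2401/625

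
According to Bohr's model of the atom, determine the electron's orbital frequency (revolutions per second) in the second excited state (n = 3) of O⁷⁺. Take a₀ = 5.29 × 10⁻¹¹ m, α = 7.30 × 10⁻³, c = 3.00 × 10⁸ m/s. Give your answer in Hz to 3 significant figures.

r = n²a₀/Z = 5.95 × 10⁻¹¹ m, v = Zαc/n = 5.84 × 10⁶ m/s
f = v/(2πr) = 1.56 × 10¹⁶ Hz

1.56 × 10¹⁶ Hz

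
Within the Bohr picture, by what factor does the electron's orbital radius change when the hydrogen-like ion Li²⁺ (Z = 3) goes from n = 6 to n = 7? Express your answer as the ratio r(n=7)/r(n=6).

49/36

r ∝ Z^-1 · n^2; with Z fixed, r ∝ n^2.
r(n=7)/r(n=6) = (7/6)^2 = 49/36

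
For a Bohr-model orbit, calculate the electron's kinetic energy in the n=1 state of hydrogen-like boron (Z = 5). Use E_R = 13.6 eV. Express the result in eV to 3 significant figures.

340 eV

For a Coulomb orbit the virial theorem gives K = −E_n.
E_n = −E_R·Z²/n², so K = E_R·Z²/n² = 13.6 × 5²/1² = 340 eV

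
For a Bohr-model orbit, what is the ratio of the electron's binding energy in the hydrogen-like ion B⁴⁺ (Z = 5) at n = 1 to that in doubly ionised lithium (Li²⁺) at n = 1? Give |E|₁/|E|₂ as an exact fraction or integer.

|E| ∝ Z^2 · n^-2
|E|₁/|E|₂ = (5/3)^2 · (1/1)^-2 = 25/9

25/9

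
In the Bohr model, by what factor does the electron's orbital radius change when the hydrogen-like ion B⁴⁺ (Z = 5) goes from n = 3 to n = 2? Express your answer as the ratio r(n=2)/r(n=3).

r ∝ Z^-1 · n^2; with Z fixed, r ∝ n^2.
r(n=2)/r(n=3) = (2/3)^2 = 4/9

4/9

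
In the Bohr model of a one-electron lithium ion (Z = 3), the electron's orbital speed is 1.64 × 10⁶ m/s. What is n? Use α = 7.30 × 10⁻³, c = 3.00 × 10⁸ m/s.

v_n = Zαc/n ⇒ n = Zαc/v = 3 × 0.00730 × 3.00 × 10⁸ / 1.64 × 10⁶ ≈ 4.01
n = 4

4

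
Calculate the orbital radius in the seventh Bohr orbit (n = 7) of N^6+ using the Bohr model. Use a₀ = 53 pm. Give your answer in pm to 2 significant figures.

370 pm

r_n = n²a₀/Z = 7² × 53 / 7
    = 49 × 53 / 7 = 370 pm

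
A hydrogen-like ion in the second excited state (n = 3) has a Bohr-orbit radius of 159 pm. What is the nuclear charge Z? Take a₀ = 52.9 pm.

r_n = n²a₀/Z ⇒ Z = n²a₀/r = 3² × 52.9 / 159 ≈ 2.99
Z = 3

3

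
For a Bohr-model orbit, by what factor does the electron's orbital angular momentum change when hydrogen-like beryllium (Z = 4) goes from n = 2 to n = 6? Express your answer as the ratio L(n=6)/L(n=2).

L = nℏ depends only on n, so L ∝ n.
L(n=6)/L(n=2) = (6/2)^1 = 3

3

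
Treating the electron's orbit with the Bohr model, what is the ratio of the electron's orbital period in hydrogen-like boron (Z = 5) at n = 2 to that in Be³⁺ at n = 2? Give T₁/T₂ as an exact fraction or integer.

T ∝ Z^-2 · n^3
T₁/T₂ = (5/4)^-2 · (2/2)^3 = 16/25

16/25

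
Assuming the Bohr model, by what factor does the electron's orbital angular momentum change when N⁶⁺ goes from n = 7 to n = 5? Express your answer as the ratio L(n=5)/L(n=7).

5/7

L = nℏ depends only on n, so L ∝ n.
L(n=5)/L(n=7) = (5/7)^1 = 5/7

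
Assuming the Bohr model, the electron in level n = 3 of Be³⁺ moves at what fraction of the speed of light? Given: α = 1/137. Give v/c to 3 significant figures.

0.00973

v_n = Zαc/n, so v/c = Zα/n = 4 × 0.00730 / 3 = 0.00973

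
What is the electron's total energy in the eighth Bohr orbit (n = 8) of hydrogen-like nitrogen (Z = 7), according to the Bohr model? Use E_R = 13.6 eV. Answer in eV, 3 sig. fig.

E_n = −E_R·Z²/n² = −13.6 × 7²/8² = -10.4 eV

-10.4 eV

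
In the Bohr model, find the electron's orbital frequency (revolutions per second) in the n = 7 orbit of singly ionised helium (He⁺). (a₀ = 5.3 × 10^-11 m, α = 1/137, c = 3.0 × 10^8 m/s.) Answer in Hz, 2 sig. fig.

r = n²a₀/Z = 1.3 × 10^-9 m, v = Zαc/n = 6.3 × 10^5 m/s
f = v/(2πr) = 7.7 × 10^13 Hz

7.7 × 10^13 Hz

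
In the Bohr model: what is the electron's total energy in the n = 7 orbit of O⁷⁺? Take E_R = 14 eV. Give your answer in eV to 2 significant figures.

E_n = −E_R·Z²/n² = −14 × 8²/7² = -18 eV

-18 eV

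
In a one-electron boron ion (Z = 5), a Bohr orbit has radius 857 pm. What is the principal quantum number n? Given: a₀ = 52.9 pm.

r_n = n²a₀/Z ⇒ n² = rZ/a₀ = 857 × 5 / 52.9 ≈ 81.00
n = 9

9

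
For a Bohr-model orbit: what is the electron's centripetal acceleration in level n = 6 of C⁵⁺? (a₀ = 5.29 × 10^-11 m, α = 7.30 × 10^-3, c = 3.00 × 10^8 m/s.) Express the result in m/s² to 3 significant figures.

1.51 × 10^22 m/s²

r = n²a₀/Z = 3.17 × 10^-10 m, v = Zαc/n = 2.19 × 10^6 m/s
a = v²/r = (2.19 × 10^6)² / 3.17 × 10^-10 = 1.51 × 10^22 m/s²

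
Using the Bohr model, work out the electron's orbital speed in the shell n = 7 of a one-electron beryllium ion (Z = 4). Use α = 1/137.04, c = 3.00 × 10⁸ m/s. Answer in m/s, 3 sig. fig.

1.25 × 10⁶ m/s

v_n = Zαc/n = 4 × 0.00730 × 3.00 × 10⁸ / 7
    = 1.25 × 10⁶ m/s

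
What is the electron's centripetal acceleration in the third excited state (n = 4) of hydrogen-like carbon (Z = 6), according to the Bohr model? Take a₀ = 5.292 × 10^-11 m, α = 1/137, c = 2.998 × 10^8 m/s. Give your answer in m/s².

7.635 × 10^22 m/s²

r = n²a₀/Z = 1.411 × 10^-10 m, v = Zαc/n = 3.282 × 10^6 m/s
a = v²/r = (3.282 × 10^6)² / 1.411 × 10^-10 = 7.635 × 10^22 m/s²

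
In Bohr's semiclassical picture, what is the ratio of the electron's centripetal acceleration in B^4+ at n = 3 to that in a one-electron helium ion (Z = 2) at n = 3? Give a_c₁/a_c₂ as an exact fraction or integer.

125/8

a_c ∝ Z^3 · n^-4
a_c₁/a_c₂ = (5/2)^3 · (3/3)^-4 = 125/8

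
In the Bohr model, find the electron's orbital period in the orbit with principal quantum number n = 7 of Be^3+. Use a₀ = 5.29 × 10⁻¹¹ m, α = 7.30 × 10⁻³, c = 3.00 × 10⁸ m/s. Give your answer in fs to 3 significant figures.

3.25 fs

r = n²a₀/Z = 7²·5.29 × 10⁻¹¹/4 = 6.48 × 10⁻¹⁰ m
v = Zαc/n = 4·0.00730·3.00 × 10⁸/7 = 1.25 × 10⁶ m/s
T = 2πr/v = 3.25 × 10⁻¹⁵ s = 3.25 fs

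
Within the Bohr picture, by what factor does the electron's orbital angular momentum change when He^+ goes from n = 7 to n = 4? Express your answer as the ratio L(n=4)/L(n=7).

L = nℏ depends only on n, so L ∝ n.
L(n=4)/L(n=7) = (4/7)^1 = 4/7

4/7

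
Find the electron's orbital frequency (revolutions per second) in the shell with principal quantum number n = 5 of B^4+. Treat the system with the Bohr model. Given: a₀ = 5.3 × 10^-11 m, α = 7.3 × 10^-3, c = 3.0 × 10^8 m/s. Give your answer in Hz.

r = n²a₀/Z = 2.6 × 10^-10 m, v = Zαc/n = 2.2 × 10^6 m/s
f = v/(2πr) = 1.3 × 10^15 Hz

1.3 × 10^15 Hz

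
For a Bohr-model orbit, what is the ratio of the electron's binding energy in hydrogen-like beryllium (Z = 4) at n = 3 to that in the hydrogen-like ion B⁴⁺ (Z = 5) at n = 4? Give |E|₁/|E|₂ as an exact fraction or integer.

|E| ∝ Z^2 · n^-2
|E|₁/|E|₂ = (4/5)^2 · (3/4)^-2 = 256/225

256/225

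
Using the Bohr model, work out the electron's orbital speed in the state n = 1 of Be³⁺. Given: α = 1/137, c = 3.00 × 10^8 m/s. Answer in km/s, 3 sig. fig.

8760 km/s

v_n = Zαc/n = 4 × 0.00730 × 3.00 × 10^8 / 1
    = 8760 km/s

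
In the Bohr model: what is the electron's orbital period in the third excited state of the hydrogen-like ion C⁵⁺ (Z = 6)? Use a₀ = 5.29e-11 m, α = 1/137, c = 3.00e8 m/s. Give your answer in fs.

0.270 fs

r = n²a₀/Z = 4²·5.29e-11/6 = 1.41e-10 m
v = Zαc/n = 6·0.00730·3.00e8/4 = 3.28e6 m/s
T = 2πr/v = 2.70e-16 s = 0.270 fs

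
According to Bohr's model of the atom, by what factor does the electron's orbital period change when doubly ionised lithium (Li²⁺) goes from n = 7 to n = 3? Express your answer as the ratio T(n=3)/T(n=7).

T ∝ Z^-2 · n^3; with Z fixed, T ∝ n^3.
T(n=3)/T(n=7) = (3/7)^3 = 27/343

27/343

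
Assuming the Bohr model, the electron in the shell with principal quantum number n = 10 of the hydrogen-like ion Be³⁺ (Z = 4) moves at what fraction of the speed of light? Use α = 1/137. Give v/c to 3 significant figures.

v_n = Zαc/n, so v/c = Zα/n = 4 × 0.00730 / 10 = 0.00292

0.00292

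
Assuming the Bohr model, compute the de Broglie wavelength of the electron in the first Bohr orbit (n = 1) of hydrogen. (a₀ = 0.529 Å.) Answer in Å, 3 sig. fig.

3.32 Å

The Bohr quantisation condition is nλ = 2πr_n.
r_n = n²a₀/Z = 0.529 Å
λ = 2πr_n/n = 2π·0.529/1 = 3.32 Å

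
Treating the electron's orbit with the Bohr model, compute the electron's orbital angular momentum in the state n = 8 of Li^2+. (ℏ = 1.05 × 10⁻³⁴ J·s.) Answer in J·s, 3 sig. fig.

L_n = nℏ = 8 × 1.05 × 10⁻³⁴ = 8.40 × 10⁻³⁴ J·s

8.40 × 10⁻³⁴ J·s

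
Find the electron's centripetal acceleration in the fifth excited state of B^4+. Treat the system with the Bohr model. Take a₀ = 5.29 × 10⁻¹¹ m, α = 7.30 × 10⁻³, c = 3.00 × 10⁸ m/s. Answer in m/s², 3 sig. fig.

8.74 × 10²¹ m/s²

r = n²a₀/Z = 3.81 × 10⁻¹⁰ m, v = Zαc/n = 1.82 × 10⁶ m/s
a = v²/r = (1.82 × 10⁶)² / 3.81 × 10⁻¹⁰ = 8.74 × 10²¹ m/s²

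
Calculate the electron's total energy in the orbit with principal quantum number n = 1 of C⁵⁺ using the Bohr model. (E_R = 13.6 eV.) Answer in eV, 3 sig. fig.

-490 eV

E_n = −E_R·Z²/n² = −13.6 × 6²/1² = -490 eV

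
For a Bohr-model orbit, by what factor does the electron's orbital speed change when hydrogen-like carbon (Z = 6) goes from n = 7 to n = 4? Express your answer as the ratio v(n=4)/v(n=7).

v ∝ Z^1 · n^-1; with Z fixed, v ∝ n^-1.
v(n=4)/v(n=7) = (4/7)^-1 = 7/4

7/4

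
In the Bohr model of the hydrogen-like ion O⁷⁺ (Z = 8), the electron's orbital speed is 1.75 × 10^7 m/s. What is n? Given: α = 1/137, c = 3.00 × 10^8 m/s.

1

v_n = Zαc/n ⇒ n = Zαc/v = 8 × 0.00730 × 3.00 × 10^8 / 1.75 × 10^7 ≈ 1.00
n = 1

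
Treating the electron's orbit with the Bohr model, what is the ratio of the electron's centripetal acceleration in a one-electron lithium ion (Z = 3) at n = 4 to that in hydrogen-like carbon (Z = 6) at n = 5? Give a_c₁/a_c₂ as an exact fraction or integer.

a_c ∝ Z^3 · n^-4
a_c₁/a_c₂ = (3/6)^3 · (4/5)^-4 = 625/2048

625/2048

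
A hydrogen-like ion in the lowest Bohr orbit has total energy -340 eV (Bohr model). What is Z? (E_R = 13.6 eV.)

5

E_n = −E_R Z²/n² ⇒ Z² = −E_n n²/E_R = 340 × 1² / 13.6 ≈ 25.00
Z = 5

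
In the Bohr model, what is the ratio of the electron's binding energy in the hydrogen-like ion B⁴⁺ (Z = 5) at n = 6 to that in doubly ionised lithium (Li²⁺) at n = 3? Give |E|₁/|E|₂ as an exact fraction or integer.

25/36

|E| ∝ Z^2 · n^-2
|E|₁/|E|₂ = (5/3)^2 · (6/3)^-2 = 25/36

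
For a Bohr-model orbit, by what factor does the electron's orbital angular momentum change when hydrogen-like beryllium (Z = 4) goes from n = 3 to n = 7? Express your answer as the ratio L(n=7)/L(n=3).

7/3

L = nℏ depends only on n, so L ∝ n.
L(n=7)/L(n=3) = (7/3)^1 = 7/3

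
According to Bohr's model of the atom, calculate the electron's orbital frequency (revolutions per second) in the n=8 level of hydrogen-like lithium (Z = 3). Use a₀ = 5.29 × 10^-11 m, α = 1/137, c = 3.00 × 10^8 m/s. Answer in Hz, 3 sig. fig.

r = n²a₀/Z = 1.13 × 10^-9 m, v = Zαc/n = 8.21 × 10^5 m/s
f = v/(2πr) = 1.16 × 10^14 Hz

1.16 × 10^14 Hz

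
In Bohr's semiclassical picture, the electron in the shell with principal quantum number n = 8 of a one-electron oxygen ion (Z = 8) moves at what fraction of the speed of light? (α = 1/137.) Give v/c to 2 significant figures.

0.0073

v_n = Zαc/n, so v/c = Zα/n = 8 × 0.0073 / 8 = 0.0073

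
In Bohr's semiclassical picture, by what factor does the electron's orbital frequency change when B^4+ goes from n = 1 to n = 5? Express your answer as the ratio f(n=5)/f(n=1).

f ∝ Z^2 · n^-3; with Z fixed, f ∝ n^-3.
f(n=5)/f(n=1) = (5/1)^-3 = 1/125

1/125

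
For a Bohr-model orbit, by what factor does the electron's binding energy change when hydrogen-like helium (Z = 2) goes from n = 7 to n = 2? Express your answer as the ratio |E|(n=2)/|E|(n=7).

49/4

|E| ∝ Z^2 · n^-2; with Z fixed, |E| ∝ n^-2.
|E|(n=2)/|E|(n=7) = (2/7)^-2 = 49/4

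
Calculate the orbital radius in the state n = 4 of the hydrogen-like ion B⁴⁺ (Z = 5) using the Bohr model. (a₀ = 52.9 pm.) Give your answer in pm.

169 pm

r_n = n²a₀/Z = 4² × 52.9 / 5
    = 16 × 52.9 / 5 = 169 pm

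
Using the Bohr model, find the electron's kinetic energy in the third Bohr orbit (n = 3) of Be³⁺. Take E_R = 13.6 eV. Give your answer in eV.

24.2 eV

For a Coulomb orbit the virial theorem gives K = −E_n.
E_n = −E_R·Z²/n², so K = E_R·Z²/n² = 13.6 × 4²/3² = 24.2 eV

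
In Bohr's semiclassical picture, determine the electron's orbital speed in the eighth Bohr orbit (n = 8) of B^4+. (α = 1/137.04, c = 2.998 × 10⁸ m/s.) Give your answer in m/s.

1.367 × 10⁶ m/s

v_n = Zαc/n = 5 × 0.007297 × 2.998 × 10⁸ / 8
    = 1.367 × 10⁶ m/s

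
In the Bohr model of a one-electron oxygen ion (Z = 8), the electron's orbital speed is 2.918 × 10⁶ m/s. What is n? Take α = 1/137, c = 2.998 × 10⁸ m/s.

v_n = Zαc/n ⇒ n = Zαc/v = 8 × 0.007299 × 2.998 × 10⁸ / 2.918 × 10⁶ ≈ 6.00
n = 6

6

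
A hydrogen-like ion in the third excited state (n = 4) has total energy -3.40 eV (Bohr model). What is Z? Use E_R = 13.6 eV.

2

E_n = −E_R Z²/n² ⇒ Z² = −E_n n²/E_R = 3.40 × 4² / 13.6 ≈ 4.00
Z = 2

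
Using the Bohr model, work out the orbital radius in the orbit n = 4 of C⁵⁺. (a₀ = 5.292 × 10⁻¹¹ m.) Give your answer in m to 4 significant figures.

1.411 × 10⁻¹⁰ m

r_n = n²a₀/Z = 4² × 5.292 × 10⁻¹¹ / 6
    = 16 × 5.292 × 10⁻¹¹ / 6 = 1.411 × 10⁻¹⁰ m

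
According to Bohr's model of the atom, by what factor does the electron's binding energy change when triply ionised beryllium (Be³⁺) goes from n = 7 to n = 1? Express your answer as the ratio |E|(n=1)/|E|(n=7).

|E| ∝ Z^2 · n^-2; with Z fixed, |E| ∝ n^-2.
|E|(n=1)/|E|(n=7) = (1/7)^-2 = 49

49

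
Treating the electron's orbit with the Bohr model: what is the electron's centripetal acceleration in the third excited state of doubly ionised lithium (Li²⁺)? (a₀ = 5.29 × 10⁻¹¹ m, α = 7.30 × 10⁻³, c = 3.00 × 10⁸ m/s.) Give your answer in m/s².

r = n²a₀/Z = 2.82 × 10⁻¹⁰ m, v = Zαc/n = 1.64 × 10⁶ m/s
a = v²/r = (1.64 × 10⁶)² / 2.82 × 10⁻¹⁰ = 9.56 × 10²¹ m/s²

9.56 × 10²¹ m/s²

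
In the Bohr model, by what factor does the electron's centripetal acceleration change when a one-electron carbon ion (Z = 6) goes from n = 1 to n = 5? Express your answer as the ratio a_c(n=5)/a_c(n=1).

1/625

a_c ∝ Z^3 · n^-4; with Z fixed, a_c ∝ n^-4.
a_c(n=5)/a_c(n=1) = (5/1)^-4 = 1/625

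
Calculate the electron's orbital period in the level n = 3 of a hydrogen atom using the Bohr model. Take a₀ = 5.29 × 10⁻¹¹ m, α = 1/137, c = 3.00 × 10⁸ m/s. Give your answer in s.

4.10 × 10⁻¹⁵ s

r = n²a₀/Z = 3²·5.29 × 10⁻¹¹/1 = 4.76 × 10⁻¹⁰ m
v = Zαc/n = 1·0.00730·3.00 × 10⁸/3 = 7.30 × 10⁵ m/s
T = 2πr/v = 4.10 × 10⁻¹⁵ s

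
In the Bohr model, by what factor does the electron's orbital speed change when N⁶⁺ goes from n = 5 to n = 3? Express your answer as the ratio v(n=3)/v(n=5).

5/3

v ∝ Z^1 · n^-1; with Z fixed, v ∝ n^-1.
v(n=3)/v(n=5) = (3/5)^-1 = 5/3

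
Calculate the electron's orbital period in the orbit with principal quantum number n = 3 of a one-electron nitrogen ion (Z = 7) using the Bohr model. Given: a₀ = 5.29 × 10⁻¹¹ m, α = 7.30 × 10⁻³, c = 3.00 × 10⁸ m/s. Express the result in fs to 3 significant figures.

r = n²a₀/Z = 3²·5.29 × 10⁻¹¹/7 = 6.80 × 10⁻¹¹ m
v = Zαc/n = 7·0.00730·3.00 × 10⁸/3 = 5.11 × 10⁶ m/s
T = 2πr/v = 8.36 × 10⁻¹⁷ s = 0.0836 fs

0.0836 fs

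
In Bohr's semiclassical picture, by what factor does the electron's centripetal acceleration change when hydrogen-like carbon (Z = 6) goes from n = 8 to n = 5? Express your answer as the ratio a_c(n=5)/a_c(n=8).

a_c ∝ Z^3 · n^-4; with Z fixed, a_c ∝ n^-4.
a_c(n=5)/a_c(n=8) = (5/8)^-4 = 4096/625

4096/625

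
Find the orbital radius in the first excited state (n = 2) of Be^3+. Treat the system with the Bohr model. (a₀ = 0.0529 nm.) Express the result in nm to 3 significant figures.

0.0529 nm

r_n = n²a₀/Z = 2² × 0.0529 / 4
    = 4 × 0.0529 / 4 = 0.0529 nm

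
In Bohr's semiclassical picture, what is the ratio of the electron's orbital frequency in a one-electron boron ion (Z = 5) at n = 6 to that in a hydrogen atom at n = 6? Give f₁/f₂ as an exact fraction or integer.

25

f ∝ Z^2 · n^-3
f₁/f₂ = (5/1)^2 · (6/6)^-3 = 25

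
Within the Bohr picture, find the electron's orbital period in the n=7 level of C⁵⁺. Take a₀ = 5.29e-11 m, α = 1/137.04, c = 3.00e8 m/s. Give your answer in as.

1450 as

r = n²a₀/Z = 7²·5.29e-11/6 = 4.32e-10 m
v = Zαc/n = 6·0.00730·3.00e8/7 = 1.88e6 m/s
T = 2πr/v = 1.45e-15 s = 1450 as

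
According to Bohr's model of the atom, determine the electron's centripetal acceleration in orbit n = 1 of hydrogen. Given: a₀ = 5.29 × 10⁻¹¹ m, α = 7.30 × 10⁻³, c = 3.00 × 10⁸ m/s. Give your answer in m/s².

r = n²a₀/Z = 5.29 × 10⁻¹¹ m, v = Zαc/n = 2.19 × 10⁶ m/s
a = v²/r = (2.19 × 10⁶)² / 5.29 × 10⁻¹¹ = 9.07 × 10²² m/s²

9.07 × 10²² m/s²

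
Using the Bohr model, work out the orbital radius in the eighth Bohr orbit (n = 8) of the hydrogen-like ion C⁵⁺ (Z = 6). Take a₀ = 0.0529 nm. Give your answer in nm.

0.564 nm

r_n = n²a₀/Z = 8² × 0.0529 / 6
    = 64 × 0.0529 / 6 = 0.564 nm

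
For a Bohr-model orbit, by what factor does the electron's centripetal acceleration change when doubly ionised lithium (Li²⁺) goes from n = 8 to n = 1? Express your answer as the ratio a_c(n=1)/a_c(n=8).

4096

a_c ∝ Z^3 · n^-4; with Z fixed, a_c ∝ n^-4.
a_c(n=1)/a_c(n=8) = (1/8)^-4 = 4096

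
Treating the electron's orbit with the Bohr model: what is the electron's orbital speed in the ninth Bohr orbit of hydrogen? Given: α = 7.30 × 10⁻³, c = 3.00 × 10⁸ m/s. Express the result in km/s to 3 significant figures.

243 km/s

v_n = Zαc/n = 1 × 0.00730 × 3.00 × 10⁸ / 9
    = 243 km/s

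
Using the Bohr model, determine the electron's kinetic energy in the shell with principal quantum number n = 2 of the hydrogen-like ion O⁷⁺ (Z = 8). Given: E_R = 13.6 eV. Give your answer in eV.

For a Coulomb orbit the virial theorem gives K = −E_n.
E_n = −E_R·Z²/n², so K = E_R·Z²/n² = 13.6 × 8²/2² = 218 eV

218 eV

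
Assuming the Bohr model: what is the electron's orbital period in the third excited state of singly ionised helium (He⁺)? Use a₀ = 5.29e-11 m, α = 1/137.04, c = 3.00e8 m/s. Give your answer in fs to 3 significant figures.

2.43 fs

r = n²a₀/Z = 4²·5.29e-11/2 = 4.23e-10 m
v = Zαc/n = 2·0.00730·3.00e8/4 = 1.09e6 m/s
T = 2πr/v = 2.43e-15 s = 2.43 fs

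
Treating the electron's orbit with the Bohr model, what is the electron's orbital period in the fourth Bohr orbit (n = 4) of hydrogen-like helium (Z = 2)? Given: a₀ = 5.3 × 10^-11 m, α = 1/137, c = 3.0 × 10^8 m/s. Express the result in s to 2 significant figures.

r = n²a₀/Z = 4²·5.3 × 10^-11/2 = 4.2 × 10^-10 m
v = Zαc/n = 2·0.0073·3.0 × 10^8/4 = 1.1 × 10^6 m/s
T = 2πr/v = 2.4 × 10^-15 s

2.4 × 10^-15 s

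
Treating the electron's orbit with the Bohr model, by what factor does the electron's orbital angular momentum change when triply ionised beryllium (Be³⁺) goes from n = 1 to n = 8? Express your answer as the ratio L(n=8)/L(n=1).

L = nℏ depends only on n, so L ∝ n.
L(n=8)/L(n=1) = (8/1)^1 = 8

8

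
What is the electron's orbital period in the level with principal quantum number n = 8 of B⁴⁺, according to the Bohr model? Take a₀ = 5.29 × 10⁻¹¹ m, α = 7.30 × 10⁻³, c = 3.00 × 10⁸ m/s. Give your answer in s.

r = n²a₀/Z = 8²·5.29 × 10⁻¹¹/5 = 6.77 × 10⁻¹⁰ m
v = Zαc/n = 5·0.00730·3.00 × 10⁸/8 = 1.37 × 10⁶ m/s
T = 2πr/v = 3.11 × 10⁻¹⁵ s

3.11 × 10⁻¹⁵ s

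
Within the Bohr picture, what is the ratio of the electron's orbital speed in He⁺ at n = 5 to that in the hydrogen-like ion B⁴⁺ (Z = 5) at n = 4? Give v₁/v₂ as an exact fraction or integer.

8/25

v ∝ Z^1 · n^-1
v₁/v₂ = (2/5)^1 · (5/4)^-1 = 8/25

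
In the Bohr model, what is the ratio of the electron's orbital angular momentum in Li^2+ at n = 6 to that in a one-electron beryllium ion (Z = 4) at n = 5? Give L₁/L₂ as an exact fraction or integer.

L = nℏ is independent of Z.
L₁/L₂ = n₁/n₂ = 6/5 = 6/5

6/5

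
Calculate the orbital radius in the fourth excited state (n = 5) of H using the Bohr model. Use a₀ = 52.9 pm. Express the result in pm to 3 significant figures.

1320 pm

r_n = n²a₀/Z = 5² × 52.9 / 1
    = 25 × 52.9 / 1 = 1320 pm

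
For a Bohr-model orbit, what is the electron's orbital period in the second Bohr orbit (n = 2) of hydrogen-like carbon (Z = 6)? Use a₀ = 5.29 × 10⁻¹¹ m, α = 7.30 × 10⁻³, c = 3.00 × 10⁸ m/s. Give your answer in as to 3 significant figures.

r = n²a₀/Z = 2²·5.29 × 10⁻¹¹/6 = 3.53 × 10⁻¹¹ m
v = Zαc/n = 6·0.00730·3.00 × 10⁸/2 = 6.57 × 10⁶ m/s
T = 2πr/v = 3.37 × 10⁻¹⁷ s = 33.7 as

33.7 as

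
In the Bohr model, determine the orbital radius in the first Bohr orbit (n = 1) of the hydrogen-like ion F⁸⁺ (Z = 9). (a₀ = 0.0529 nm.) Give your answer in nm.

0.00588 nm

r_n = n²a₀/Z = 1² × 0.0529 / 9
    = 1 × 0.0529 / 9 = 0.00588 nm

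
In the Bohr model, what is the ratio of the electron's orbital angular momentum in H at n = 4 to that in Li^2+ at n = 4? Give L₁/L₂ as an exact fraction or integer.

L = nℏ is independent of Z.
L₁/L₂ = n₁/n₂ = 4/4 = 1

1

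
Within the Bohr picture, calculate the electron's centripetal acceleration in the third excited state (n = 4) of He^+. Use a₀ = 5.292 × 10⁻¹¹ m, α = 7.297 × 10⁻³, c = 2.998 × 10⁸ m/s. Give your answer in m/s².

2.826 × 10²¹ m/s²

r = n²a₀/Z = 4.234 × 10⁻¹⁰ m, v = Zαc/n = 1.094 × 10⁶ m/s
a = v²/r = (1.094 × 10⁶)² / 4.234 × 10⁻¹⁰ = 2.826 × 10²¹ m/s²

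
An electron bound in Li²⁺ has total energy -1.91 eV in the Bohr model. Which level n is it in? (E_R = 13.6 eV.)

E_n = −E_R Z²/n² ⇒ n² = E_R Z²/(−E_n) = 13.6 × 3² / 1.91 ≈ 64.08
n = 8

8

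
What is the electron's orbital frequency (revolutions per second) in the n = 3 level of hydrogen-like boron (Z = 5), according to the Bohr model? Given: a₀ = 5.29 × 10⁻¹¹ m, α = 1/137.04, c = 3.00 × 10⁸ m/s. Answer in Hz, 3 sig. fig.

6.10 × 10¹⁵ Hz

r = n²a₀/Z = 9.52 × 10⁻¹¹ m, v = Zαc/n = 3.65 × 10⁶ m/s
f = v/(2πr) = 6.10 × 10¹⁵ Hz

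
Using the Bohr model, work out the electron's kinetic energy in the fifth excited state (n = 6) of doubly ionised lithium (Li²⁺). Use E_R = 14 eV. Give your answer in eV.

3.5 eV

For a Coulomb orbit the virial theorem gives K = −E_n.
E_n = −E_R·Z²/n², so K = E_R·Z²/n² = 14 × 3²/6² = 3.5 eV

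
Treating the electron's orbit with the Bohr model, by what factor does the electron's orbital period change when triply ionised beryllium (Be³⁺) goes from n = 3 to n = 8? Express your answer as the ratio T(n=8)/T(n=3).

512/27

T ∝ Z^-2 · n^3; with Z fixed, T ∝ n^3.
T(n=8)/T(n=3) = (8/3)^3 = 512/27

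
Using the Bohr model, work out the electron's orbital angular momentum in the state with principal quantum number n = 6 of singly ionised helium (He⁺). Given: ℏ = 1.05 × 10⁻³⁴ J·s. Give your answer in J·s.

6.30 × 10⁻³⁴ J·s

L_n = nℏ = 6 × 1.05 × 10⁻³⁴ = 6.30 × 10⁻³⁴ J·s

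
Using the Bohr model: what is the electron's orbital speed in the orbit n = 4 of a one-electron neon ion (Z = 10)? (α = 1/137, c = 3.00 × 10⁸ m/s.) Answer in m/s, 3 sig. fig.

5.47 × 10⁶ m/s

v_n = Zαc/n = 10 × 0.00730 × 3.00 × 10⁸ / 4
    = 5.47 × 10⁶ m/s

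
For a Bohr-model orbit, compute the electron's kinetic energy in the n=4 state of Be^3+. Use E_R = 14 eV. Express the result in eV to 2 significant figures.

14 eV

For a Coulomb orbit the virial theorem gives K = −E_n.
E_n = −E_R·Z²/n², so K = E_R·Z²/n² = 14 × 4²/4² = 14 eV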